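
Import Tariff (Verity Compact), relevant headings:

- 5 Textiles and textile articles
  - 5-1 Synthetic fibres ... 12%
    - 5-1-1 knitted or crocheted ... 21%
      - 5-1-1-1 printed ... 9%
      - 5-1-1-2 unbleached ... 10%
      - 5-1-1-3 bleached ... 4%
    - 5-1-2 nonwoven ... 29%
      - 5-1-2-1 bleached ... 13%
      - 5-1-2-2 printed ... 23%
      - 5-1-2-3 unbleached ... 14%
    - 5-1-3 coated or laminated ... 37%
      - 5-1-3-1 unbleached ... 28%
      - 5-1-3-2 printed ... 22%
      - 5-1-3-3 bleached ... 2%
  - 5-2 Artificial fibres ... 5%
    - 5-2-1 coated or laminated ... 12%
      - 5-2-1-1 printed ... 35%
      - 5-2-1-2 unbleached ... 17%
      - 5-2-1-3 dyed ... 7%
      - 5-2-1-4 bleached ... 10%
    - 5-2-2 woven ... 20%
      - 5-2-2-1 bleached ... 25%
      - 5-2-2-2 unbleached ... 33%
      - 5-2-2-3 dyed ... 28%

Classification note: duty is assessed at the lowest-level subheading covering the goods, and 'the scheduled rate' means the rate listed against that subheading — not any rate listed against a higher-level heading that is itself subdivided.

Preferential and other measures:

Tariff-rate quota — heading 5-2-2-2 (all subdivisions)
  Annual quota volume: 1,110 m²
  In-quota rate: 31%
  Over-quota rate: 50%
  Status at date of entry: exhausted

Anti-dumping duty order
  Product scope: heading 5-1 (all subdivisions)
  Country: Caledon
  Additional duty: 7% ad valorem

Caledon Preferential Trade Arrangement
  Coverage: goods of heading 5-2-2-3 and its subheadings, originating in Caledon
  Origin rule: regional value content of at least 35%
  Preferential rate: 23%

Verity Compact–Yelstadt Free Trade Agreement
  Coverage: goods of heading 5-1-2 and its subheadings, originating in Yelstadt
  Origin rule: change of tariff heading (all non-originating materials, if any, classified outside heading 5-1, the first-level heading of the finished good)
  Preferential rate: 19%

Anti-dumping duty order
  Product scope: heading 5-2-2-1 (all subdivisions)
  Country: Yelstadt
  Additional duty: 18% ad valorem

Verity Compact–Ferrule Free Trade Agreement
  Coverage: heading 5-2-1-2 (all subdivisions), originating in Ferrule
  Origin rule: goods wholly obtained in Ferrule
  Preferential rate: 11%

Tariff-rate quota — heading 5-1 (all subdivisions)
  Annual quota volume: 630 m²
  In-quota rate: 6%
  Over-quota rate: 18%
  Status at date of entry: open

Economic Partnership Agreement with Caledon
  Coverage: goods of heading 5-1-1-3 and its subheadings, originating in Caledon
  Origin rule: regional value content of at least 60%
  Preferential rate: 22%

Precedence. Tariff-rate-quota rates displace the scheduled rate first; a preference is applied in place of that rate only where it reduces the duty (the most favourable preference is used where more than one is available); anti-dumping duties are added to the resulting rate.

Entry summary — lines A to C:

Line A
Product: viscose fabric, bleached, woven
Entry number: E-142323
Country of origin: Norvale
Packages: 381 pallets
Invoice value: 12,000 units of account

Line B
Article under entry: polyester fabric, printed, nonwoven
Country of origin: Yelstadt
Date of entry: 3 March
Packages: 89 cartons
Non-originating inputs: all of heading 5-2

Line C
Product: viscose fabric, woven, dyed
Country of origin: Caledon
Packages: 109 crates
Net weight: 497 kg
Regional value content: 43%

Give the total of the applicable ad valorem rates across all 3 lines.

54%

Line A: viscose → 5-2; woven → 5-2-2; bleached → 5-2-2-1. Scheduled 25%. No special measure applies. → 25%.
Line B: polyester → 5-1; nonwoven → 5-1-2; printed → 5-1-2-2. Scheduled 23%. quota on 5-1 open → in-quota 6%; Yelstadt agreement on 5-1-2: CTH met → 19% available; preference 19% not lower than 6% → no reduction. → 6%.
Line C: viscose → 5-2; woven → 5-2-2; dyed → 5-2-2-3. Scheduled 28%. Caledon agreement on 5-2-2-3: RVC ≥ 35% → 23% available; Caledon agreement on 5-1-1-3: 5-2-2-3 not covered; preferential 23%. → 23%.
Sum: 25% + 6% + 23% = 54%.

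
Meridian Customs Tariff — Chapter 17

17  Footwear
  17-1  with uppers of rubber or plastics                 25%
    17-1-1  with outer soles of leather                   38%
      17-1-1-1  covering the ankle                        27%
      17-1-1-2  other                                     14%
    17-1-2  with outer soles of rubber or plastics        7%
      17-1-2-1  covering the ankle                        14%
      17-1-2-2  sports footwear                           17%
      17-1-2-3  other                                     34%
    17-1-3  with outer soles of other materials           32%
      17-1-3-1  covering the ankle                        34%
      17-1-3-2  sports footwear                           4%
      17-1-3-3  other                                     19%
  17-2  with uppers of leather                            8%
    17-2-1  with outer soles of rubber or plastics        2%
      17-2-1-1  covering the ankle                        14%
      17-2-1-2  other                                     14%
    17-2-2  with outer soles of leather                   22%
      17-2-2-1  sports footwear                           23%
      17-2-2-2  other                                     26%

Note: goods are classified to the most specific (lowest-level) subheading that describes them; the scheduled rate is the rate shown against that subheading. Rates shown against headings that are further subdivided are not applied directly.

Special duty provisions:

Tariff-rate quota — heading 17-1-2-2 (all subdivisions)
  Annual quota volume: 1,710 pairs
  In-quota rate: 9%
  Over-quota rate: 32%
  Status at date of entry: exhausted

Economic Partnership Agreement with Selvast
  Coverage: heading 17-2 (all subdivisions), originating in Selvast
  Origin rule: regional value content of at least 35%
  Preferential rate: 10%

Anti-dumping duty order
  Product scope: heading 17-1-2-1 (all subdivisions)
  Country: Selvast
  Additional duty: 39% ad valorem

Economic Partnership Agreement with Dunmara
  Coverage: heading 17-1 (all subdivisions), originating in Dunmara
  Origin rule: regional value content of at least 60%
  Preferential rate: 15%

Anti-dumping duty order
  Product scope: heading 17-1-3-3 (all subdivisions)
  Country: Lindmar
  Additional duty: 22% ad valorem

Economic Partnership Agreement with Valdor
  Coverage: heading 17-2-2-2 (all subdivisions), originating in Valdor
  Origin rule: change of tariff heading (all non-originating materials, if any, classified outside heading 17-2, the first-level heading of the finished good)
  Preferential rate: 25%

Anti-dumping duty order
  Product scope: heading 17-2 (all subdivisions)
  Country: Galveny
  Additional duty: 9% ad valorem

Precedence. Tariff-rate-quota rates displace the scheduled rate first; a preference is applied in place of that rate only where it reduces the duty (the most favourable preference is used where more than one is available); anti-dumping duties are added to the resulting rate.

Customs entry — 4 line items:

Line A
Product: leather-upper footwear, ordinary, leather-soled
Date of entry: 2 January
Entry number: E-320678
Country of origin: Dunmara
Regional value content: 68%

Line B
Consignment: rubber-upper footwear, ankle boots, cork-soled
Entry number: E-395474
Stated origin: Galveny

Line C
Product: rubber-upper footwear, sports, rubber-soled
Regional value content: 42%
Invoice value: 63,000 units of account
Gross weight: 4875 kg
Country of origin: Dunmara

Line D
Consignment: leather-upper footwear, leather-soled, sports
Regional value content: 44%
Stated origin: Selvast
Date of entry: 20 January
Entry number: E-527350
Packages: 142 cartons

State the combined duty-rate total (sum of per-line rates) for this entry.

Line A: leather-upper → 17-2; leather-soled → 17-2-2; ordinary → 17-2-2-2. Scheduled 26%. Dunmara agreement on 17-1: 17-2-2-2 not covered. → 26%.
Line B: rubber-upper → 17-1; cork-soled → 17-1-3; ankle boots → 17-1-3-1. Scheduled 34%. No special measure applies. → 34%.
Line C: rubber-upper → 17-1; rubber-soled → 17-1-2; sports → 17-1-2-2. Scheduled 17%. quota on 17-1-2-2 exhausted → over-quota 32%; Dunmara agreement on 17-1: RVC < 60%. → 32%.
Line D: leather-upper → 17-2; leather-soled → 17-2-2; sports → 17-2-2-1. Scheduled 23%. Selvast agreement on 17-2: RVC ≥ 35% → 10% available; preferential 10%. → 10%.
Sum: 26% + 34% + 32% + 10% = 102%.

102%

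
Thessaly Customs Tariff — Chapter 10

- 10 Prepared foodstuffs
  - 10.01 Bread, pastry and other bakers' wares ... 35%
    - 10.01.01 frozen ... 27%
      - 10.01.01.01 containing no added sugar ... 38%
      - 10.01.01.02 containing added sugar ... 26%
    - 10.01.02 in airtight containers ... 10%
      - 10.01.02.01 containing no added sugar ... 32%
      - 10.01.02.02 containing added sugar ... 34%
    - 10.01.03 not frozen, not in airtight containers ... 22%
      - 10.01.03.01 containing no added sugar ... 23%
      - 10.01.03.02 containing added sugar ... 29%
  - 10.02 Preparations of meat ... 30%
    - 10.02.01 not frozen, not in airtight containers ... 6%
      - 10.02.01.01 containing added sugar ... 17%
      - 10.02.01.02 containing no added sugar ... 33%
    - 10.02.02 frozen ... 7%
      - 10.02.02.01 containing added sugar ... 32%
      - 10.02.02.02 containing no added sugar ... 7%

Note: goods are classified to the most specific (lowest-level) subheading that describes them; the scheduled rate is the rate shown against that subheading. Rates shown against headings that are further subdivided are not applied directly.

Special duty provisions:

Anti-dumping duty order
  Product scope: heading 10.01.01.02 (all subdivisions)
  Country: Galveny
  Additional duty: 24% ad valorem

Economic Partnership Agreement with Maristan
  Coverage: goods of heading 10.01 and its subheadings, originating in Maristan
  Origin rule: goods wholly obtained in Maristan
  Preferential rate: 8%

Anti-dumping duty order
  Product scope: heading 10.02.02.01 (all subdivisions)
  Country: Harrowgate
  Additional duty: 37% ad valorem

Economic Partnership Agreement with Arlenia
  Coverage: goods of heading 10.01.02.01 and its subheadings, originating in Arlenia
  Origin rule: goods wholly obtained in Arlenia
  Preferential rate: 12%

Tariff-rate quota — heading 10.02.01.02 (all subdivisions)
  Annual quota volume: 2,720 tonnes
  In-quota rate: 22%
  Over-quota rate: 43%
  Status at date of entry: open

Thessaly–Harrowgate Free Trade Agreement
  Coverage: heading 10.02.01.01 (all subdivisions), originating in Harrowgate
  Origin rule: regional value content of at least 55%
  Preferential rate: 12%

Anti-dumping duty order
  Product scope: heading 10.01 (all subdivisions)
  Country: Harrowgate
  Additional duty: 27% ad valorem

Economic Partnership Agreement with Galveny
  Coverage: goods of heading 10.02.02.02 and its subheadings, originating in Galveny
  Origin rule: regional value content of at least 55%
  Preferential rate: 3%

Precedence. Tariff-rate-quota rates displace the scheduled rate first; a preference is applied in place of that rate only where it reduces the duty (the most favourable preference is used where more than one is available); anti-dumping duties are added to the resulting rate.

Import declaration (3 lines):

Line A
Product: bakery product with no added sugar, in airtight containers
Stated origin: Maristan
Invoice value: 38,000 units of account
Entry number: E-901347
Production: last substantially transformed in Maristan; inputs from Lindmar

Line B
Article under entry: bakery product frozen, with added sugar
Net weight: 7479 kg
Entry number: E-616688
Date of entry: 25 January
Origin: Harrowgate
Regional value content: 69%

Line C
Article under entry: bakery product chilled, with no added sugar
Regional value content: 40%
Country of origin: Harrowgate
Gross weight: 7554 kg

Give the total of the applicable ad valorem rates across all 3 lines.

Line A: bakery product → 10.01; in airtight containers → 10.01.02; with no added sugar → 10.01.02.01. Scheduled 32%. Maristan agreement on 10.01: not wholly obtained. → 32%.
Line B: bakery product → 10.01; frozen → 10.01.01; with added sugar → 10.01.01.02. Scheduled 26%. Harrowgate agreement on 10.02.01.01: 10.01.01.02 not covered; anti-dumping (Harrowgate, 10.01): +27%; total 26% + 27% = 53%. → 53%.
Line C: bakery product → 10.01; chilled → 10.01.03; with no added sugar → 10.01.03.01. Scheduled 23%. Harrowgate agreement on 10.02.01.01: 10.01.03.01 not covered; anti-dumping (Harrowgate, 10.01): +27%; total 23% + 27% = 50%. → 50%.
Sum: 32% + 53% + 50% = 135%.

135%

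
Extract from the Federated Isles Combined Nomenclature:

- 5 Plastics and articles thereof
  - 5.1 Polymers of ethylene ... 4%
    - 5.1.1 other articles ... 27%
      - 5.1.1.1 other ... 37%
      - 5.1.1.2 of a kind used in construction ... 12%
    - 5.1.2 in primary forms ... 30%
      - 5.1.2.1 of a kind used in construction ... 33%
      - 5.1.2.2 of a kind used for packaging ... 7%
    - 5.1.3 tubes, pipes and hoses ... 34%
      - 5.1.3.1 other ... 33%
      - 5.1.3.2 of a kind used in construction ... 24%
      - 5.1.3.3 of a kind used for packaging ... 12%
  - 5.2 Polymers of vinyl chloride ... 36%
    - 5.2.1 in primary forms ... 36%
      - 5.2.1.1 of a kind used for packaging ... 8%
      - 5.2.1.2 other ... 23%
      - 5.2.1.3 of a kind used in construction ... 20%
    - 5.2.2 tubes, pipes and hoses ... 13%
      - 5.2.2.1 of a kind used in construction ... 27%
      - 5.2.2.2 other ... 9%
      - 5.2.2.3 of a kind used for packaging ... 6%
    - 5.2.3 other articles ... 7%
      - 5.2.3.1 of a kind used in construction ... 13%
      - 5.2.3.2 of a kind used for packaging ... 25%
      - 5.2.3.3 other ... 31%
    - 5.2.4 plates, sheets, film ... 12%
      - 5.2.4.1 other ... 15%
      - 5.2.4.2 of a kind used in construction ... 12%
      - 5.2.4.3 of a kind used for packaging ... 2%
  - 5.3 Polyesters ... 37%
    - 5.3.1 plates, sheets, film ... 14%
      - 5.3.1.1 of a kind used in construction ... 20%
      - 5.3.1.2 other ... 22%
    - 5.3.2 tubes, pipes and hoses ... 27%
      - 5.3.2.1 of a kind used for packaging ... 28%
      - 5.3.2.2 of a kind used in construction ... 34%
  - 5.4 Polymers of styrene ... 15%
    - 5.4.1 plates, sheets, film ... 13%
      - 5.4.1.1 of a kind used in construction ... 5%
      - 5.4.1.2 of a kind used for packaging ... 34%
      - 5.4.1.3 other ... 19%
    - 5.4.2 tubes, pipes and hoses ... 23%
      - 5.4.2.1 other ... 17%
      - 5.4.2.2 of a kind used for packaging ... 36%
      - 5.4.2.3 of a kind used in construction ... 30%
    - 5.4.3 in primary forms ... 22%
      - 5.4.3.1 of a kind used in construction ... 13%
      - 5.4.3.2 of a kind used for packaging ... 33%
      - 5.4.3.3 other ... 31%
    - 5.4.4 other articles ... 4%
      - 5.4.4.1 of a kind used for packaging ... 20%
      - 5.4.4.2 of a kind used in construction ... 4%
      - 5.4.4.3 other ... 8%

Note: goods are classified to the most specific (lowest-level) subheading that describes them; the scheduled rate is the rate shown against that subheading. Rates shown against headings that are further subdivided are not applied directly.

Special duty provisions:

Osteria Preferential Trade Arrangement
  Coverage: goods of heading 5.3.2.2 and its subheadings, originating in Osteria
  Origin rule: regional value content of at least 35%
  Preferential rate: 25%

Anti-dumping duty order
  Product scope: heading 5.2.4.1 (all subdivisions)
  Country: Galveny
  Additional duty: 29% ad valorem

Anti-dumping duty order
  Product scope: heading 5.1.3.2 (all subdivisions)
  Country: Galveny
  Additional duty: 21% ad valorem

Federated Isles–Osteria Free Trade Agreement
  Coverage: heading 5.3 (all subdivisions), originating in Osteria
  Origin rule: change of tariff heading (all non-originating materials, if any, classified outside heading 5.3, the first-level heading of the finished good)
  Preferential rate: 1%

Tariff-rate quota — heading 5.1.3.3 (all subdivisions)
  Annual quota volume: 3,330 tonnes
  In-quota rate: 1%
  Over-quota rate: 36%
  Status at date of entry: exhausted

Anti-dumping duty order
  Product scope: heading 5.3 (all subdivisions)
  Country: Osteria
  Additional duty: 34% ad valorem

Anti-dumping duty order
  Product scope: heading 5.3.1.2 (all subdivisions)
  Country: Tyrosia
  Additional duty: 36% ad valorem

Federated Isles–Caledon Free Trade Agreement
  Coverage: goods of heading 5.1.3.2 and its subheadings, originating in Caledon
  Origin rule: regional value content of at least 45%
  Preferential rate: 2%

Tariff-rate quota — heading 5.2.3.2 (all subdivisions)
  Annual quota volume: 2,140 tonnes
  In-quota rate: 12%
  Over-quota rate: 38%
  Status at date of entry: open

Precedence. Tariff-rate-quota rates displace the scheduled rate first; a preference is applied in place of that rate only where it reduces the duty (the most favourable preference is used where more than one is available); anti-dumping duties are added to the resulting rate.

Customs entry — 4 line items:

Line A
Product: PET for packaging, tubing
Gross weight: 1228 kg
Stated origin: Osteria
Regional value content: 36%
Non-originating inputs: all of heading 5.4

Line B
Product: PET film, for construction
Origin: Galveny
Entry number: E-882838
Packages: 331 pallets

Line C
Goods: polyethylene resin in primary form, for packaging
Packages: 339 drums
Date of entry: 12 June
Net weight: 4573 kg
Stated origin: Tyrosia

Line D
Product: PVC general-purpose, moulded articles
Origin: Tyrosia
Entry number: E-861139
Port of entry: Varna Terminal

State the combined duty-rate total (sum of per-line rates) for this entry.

Line A: PET → 5.3; tubing → 5.3.2; for packaging → 5.3.2.1. Scheduled 28%. Osteria agreement on 5.3.2.2: 5.3.2.1 not covered; Osteria agreement on 5.3: CTH met → 1% available; preferential 1%; anti-dumping (Osteria, 5.3): +34%; total 1% + 34% = 35%. → 35%.
Line B: PET → 5.3; film → 5.3.1; for construction → 5.3.1.1. Scheduled 20%. No special measure applies. → 20%.
Line C: polyethylene → 5.1; resin in primary form → 5.1.2; for packaging → 5.1.2.2. Scheduled 7%. No special measure applies. → 7%.
Line D: PVC → 5.2; moulded articles → 5.2.3; general-purpose → 5.2.3.3. Scheduled 31%. No special measure applies. → 31%.
Sum: 35% + 20% + 7% + 31% = 93%.

93%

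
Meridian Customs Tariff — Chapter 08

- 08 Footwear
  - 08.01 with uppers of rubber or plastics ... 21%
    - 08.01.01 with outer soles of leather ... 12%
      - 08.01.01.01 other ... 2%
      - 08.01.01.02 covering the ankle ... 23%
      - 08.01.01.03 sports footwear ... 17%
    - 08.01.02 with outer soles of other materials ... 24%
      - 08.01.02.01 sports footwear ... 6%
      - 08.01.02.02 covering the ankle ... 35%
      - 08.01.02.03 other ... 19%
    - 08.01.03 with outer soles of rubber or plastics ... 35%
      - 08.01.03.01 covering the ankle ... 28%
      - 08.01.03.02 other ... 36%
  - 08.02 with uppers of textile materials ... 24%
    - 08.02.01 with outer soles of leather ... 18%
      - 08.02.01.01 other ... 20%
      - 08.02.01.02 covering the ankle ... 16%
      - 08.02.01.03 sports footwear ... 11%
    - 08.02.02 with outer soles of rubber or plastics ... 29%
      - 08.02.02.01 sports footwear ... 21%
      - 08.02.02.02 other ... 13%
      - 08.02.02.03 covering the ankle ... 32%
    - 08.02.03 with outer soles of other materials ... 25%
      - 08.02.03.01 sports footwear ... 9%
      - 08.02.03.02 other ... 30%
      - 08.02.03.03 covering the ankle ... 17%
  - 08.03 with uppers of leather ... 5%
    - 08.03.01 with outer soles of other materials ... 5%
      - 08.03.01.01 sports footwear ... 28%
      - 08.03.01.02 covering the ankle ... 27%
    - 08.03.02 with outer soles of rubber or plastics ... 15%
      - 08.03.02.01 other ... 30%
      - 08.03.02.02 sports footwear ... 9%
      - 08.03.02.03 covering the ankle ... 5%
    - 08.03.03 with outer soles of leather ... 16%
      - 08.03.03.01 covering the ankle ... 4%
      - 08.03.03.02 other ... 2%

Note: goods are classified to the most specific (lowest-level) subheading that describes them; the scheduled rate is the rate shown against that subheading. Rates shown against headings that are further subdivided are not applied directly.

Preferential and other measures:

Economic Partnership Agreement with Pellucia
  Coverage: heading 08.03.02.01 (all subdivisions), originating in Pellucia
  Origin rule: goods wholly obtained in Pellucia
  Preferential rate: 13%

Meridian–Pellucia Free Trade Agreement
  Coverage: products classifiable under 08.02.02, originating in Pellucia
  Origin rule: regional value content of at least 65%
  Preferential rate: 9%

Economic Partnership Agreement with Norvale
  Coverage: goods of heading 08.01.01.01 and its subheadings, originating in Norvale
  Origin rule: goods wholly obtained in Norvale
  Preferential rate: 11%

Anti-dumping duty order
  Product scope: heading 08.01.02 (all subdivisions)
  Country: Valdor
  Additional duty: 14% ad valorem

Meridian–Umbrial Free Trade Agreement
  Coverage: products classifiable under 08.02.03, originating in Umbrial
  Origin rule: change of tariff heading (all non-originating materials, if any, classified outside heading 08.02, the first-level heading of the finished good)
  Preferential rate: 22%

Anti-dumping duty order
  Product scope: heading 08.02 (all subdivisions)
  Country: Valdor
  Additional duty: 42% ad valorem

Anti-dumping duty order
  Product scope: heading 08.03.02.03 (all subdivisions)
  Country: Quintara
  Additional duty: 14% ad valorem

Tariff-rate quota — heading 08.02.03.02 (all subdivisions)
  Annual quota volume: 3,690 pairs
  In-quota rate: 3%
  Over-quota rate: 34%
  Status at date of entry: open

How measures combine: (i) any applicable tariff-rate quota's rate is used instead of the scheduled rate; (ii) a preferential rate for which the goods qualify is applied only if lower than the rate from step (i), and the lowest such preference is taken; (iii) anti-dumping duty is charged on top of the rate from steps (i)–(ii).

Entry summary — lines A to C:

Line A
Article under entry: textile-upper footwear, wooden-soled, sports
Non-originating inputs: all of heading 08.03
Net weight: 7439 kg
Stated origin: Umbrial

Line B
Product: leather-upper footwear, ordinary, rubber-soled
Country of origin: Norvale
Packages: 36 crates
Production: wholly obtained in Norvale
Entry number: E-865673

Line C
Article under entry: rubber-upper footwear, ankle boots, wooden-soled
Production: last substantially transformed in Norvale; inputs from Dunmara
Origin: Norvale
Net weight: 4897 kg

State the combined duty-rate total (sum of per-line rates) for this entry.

74%

Line A: textile-upper → 08.02; wooden-soled → 08.02.03; sports → 08.02.03.01. Scheduled 9%. Umbrial agreement on 08.02.03: CTH met → 22% available; preference 22% not lower than 9% → no reduction. → 9%.
Line B: leather-upper → 08.03; rubber-soled → 08.03.02; ordinary → 08.03.02.01. Scheduled 30%. Norvale agreement on 08.01.01.01: 08.03.02.01 not covered. → 30%.
Line C: rubber-upper → 08.01; wooden-soled → 08.01.02; ankle boots → 08.01.02.02. Scheduled 35%. Norvale agreement on 08.01.01.01: 08.01.02.02 not covered. → 35%.
Sum: 9% + 30% + 35% = 74%.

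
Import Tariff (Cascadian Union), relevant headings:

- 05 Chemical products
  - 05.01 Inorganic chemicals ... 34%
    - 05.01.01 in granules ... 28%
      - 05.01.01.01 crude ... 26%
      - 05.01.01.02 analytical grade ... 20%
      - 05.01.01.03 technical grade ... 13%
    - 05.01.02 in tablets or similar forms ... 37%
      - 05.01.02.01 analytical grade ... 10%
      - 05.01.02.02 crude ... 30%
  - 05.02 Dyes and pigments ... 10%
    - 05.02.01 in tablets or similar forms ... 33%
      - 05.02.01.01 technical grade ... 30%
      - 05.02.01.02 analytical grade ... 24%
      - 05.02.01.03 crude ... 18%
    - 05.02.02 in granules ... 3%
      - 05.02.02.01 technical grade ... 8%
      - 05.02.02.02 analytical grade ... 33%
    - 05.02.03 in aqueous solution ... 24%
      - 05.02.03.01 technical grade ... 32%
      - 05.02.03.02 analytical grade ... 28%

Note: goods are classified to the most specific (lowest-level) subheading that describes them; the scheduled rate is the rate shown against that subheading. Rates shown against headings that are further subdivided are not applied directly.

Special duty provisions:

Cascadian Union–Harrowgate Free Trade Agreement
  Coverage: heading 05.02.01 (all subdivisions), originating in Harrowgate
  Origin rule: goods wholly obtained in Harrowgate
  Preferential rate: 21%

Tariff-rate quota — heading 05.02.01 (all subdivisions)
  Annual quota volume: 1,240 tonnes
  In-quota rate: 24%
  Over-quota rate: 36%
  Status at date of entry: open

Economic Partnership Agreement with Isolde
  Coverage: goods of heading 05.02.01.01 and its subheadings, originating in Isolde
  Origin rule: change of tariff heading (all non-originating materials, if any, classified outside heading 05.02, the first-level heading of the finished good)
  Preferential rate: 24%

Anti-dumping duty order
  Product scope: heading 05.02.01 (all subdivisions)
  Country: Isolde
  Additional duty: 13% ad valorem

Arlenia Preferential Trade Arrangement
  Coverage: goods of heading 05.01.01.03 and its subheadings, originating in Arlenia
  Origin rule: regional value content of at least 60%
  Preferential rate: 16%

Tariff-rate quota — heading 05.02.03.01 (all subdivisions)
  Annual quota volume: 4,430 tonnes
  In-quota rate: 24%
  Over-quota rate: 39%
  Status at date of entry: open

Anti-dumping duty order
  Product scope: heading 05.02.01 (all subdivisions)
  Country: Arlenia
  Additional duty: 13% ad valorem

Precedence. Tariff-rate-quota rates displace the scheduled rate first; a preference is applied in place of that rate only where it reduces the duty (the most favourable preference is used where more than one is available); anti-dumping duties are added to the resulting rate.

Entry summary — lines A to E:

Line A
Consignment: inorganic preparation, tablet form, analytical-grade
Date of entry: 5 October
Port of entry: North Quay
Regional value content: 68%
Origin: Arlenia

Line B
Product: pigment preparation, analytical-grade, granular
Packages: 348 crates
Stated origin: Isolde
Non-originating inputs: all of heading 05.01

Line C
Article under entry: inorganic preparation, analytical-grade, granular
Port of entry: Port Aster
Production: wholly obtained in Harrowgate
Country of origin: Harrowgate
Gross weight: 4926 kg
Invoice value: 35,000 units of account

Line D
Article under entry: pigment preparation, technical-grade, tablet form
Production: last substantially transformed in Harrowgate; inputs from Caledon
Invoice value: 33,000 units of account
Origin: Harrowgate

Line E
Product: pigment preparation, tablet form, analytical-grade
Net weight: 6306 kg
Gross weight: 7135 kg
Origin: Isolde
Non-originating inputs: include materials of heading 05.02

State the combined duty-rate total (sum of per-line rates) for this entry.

124%

Line A: inorganic → 05.01; tablet form → 05.01.02; analytical-grade → 05.01.02.01. Scheduled 10%. Arlenia agreement on 05.01.01.03: 05.01.02.01 not covered. → 10%.
Line B: pigment → 05.02; granular → 05.02.02; analytical-grade → 05.02.02.02. Scheduled 33%. Isolde agreement on 05.02.01.01: 05.02.02.02 not covered. → 33%.
Line C: inorganic → 05.01; granular → 05.01.01; analytical-grade → 05.01.01.02. Scheduled 20%. Harrowgate agreement on 05.02.01: 05.01.01.02 not covered. → 20%.
Line D: pigment → 05.02; tablet form → 05.02.01; technical-grade → 05.02.01.01. Scheduled 30%. quota on 05.02.01 open → in-quota 24%; Harrowgate agreement on 05.02.01: not wholly obtained. → 24%.
Line E: pigment → 05.02; tablet form → 05.02.01; analytical-grade → 05.02.01.02. Scheduled 24%. quota on 05.02.01 open → in-quota 24%; Isolde agreement on 05.02.01.01: 05.02.01.02 not covered; anti-dumping (Isolde, 05.02.01): +13%; total 24% + 13% = 37%. → 37%.
Sum: 10% + 33% + 20% + 24% + 37% = 124%.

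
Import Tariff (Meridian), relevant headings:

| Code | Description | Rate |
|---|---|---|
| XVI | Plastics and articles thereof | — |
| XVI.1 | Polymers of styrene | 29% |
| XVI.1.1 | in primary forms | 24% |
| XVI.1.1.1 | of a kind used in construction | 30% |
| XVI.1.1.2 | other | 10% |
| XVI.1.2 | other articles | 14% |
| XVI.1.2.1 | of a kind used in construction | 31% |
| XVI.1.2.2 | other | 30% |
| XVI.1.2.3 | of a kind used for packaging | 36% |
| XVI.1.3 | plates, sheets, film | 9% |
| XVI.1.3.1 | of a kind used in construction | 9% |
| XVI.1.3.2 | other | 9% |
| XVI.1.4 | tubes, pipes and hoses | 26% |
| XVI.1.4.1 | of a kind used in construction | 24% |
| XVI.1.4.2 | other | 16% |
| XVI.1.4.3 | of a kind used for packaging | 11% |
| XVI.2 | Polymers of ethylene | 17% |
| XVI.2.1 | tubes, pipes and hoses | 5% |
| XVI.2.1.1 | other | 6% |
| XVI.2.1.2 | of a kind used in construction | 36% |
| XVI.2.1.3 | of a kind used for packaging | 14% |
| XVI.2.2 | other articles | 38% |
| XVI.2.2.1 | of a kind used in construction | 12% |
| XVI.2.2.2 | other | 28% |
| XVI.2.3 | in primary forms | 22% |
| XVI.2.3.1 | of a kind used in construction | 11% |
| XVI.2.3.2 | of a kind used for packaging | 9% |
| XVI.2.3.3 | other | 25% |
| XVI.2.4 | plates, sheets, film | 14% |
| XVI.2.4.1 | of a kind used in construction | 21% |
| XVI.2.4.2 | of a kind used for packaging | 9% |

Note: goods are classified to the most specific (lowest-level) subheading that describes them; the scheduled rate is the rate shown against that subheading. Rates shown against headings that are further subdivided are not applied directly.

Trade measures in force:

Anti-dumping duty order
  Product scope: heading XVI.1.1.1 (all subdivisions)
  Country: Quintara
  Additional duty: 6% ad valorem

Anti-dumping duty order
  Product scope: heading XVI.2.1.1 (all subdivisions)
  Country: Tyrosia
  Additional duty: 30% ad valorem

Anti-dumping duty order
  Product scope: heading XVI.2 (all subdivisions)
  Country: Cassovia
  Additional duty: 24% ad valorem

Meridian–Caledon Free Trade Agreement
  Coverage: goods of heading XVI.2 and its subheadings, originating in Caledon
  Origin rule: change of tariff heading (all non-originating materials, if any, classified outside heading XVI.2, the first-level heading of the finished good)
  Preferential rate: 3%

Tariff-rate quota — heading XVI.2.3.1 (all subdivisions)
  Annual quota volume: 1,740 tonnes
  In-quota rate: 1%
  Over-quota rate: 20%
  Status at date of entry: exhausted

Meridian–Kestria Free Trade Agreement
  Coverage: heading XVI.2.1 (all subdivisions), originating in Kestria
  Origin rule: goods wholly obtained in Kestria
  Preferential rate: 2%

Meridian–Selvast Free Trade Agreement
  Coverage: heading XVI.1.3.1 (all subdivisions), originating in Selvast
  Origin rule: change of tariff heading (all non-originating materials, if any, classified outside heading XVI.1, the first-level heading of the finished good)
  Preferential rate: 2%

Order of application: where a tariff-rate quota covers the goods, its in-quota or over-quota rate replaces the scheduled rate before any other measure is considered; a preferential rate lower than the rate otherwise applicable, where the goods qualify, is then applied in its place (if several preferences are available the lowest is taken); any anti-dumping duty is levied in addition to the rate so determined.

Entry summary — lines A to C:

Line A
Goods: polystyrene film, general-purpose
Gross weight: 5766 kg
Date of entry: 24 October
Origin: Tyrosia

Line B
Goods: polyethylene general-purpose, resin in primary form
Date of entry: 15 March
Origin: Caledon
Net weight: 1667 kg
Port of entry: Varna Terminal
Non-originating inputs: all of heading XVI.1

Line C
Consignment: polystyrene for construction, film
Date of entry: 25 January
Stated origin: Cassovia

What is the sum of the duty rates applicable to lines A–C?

Line A: polystyrene → XVI.1; film → XVI.1.3; general-purpose → XVI.1.3.2. Scheduled 9%. No special measure applies. → 9%.
Line B: polyethylene → XVI.2; resin in primary form → XVI.2.3; general-purpose → XVI.2.3.3. Scheduled 25%. Caledon agreement on XVI.2: CTH met → 3% available; preferential 3%. → 3%.
Line C: polystyrene → XVI.1; film → XVI.1.3; for construction → XVI.1.3.1. Scheduled 9%. No special measure applies. → 9%.
Sum: 9% + 3% + 9% = 21%.

21%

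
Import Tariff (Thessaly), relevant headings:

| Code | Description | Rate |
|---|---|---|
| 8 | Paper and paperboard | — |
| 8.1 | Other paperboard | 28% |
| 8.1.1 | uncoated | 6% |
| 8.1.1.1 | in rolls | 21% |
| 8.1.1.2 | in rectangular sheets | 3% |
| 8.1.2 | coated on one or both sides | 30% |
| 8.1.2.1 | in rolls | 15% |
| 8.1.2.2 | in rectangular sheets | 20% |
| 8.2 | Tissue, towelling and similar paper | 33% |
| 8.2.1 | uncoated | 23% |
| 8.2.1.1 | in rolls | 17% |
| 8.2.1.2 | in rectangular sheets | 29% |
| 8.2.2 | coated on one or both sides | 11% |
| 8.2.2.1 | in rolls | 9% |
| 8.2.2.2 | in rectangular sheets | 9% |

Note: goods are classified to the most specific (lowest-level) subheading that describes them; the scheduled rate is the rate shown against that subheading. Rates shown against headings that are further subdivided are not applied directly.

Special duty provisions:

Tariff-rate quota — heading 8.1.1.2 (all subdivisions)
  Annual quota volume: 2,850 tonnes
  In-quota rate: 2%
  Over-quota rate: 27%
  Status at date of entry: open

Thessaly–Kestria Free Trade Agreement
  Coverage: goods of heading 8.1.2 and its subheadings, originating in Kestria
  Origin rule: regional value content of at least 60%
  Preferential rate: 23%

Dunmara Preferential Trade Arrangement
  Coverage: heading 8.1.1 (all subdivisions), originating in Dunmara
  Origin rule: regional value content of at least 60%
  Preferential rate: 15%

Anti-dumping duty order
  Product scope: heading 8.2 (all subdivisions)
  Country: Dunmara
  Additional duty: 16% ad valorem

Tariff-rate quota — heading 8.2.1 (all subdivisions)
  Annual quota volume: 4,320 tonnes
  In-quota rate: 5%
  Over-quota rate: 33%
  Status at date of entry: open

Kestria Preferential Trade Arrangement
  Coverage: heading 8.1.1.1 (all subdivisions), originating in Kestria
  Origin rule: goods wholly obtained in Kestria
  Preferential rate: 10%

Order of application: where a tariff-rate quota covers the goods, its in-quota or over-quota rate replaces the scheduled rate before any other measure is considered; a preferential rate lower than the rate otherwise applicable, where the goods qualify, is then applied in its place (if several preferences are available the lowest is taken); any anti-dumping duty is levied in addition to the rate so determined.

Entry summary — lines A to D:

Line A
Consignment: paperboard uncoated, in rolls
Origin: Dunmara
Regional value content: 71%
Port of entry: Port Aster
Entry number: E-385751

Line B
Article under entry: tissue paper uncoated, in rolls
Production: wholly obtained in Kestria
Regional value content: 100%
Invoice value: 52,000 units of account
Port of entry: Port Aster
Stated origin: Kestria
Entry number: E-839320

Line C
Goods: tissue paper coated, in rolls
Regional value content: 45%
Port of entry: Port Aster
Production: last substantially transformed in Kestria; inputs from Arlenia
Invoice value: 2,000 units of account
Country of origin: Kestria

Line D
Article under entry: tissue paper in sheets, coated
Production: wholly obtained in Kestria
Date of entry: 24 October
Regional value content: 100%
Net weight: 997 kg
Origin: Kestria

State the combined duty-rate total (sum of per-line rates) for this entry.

38%

Line A: paperboard → 8.1; uncoated → 8.1.1; in rolls → 8.1.1.1. Scheduled 21%. Dunmara agreement on 8.1.1: RVC ≥ 60% → 15% available; preferential 15%. → 15%.
Line B: tissue paper → 8.2; uncoated → 8.2.1; in rolls → 8.2.1.1. Scheduled 17%. quota on 8.2.1 open → in-quota 5%; Kestria agreement on 8.1.2: 8.2.1.1 not covered; Kestria agreement on 8.1.1.1: 8.2.1.1 not covered. → 5%.
Line C: tissue paper → 8.2; coated → 8.2.2; in rolls → 8.2.2.1. Scheduled 9%. Kestria agreement on 8.1.2: 8.2.2.1 not covered; Kestria agreement on 8.1.1.1: 8.2.2.1 not covered. → 9%.
Line D: tissue paper → 8.2; coated → 8.2.2; in sheets → 8.2.2.2. Scheduled 9%. Kestria agreement on 8.1.2: 8.2.2.2 not covered; Kestria agreement on 8.1.1.1: 8.2.2.2 not covered. → 9%.
Sum: 15% + 5% + 9% + 9% = 38%.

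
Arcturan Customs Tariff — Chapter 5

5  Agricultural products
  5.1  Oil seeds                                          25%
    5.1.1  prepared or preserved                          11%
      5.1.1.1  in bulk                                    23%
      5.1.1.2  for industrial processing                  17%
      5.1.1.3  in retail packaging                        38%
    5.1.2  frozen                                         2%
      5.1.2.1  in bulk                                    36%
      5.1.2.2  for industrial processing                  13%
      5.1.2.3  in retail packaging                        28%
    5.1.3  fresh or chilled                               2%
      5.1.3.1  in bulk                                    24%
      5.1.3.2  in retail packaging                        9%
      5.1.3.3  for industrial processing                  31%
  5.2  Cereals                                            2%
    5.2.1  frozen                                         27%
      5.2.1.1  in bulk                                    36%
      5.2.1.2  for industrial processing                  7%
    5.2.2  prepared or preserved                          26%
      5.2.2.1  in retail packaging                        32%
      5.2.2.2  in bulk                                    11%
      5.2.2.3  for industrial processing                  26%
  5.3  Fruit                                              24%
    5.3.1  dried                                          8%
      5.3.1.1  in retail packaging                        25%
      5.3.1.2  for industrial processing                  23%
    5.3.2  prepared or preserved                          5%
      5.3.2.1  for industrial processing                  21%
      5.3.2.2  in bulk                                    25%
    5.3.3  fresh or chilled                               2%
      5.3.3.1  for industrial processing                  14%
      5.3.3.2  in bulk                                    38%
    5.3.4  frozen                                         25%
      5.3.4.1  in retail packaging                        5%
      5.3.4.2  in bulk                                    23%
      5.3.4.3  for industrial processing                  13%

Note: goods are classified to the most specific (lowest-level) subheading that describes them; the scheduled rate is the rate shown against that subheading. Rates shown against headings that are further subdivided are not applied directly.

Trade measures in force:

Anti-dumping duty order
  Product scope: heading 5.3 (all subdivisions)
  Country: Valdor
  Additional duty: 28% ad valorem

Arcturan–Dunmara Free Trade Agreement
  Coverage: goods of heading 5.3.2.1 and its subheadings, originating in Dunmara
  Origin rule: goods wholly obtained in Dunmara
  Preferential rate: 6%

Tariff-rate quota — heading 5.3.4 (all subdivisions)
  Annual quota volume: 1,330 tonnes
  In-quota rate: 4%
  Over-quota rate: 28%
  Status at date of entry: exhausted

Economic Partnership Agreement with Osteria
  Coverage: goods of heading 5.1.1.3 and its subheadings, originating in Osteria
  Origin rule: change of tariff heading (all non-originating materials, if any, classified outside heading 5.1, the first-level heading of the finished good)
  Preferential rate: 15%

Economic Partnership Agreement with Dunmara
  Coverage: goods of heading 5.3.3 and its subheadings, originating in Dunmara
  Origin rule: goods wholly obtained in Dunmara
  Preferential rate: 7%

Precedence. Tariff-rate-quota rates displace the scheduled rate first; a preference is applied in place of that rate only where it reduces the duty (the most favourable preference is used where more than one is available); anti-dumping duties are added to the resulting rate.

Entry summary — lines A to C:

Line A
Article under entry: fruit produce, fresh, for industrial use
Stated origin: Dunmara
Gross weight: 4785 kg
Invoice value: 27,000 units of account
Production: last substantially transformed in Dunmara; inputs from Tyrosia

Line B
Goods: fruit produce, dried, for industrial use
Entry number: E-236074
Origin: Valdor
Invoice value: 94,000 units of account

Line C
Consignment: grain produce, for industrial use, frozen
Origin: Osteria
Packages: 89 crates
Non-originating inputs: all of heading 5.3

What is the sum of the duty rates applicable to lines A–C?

72%

Line A: fruit → 5.3; fresh → 5.3.3; for industrial use → 5.3.3.1. Scheduled 14%. Dunmara agreement on 5.3.2.1: 5.3.3.1 not covered; Dunmara agreement on 5.3.3: not wholly obtained. → 14%.
Line B: fruit → 5.3; dried → 5.3.1; for industrial use → 5.3.1.2. Scheduled 23%. anti-dumping (Valdor, 5.3): +28%; total 23% + 28% = 51%. → 51%.
Line C: grain → 5.2; frozen → 5.2.1; for industrial use → 5.2.1.2. Scheduled 7%. Osteria agreement on 5.1.1.3: 5.2.1.2 not covered. → 7%.
Sum: 14% + 51% + 7% = 72%.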